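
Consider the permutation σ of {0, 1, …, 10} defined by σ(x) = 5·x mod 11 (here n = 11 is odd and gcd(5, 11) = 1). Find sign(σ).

Start at x=4: 4 → 9 → 1 → 5 → 3 → 4 (one orbit).
Decompose π into cycles: lengths [5, 5, 1] (3 cycles, including the fixed point 0).
Σ(ℓ_i−1) = 11−3 = 8; sign = (−1)^8 = +1.

+1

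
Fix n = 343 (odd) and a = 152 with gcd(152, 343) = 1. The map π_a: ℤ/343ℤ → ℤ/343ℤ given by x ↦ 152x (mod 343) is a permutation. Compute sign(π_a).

Trace 24: π^k(24) = [24, 218, 208, 60, 202, 177, 150] for k=0..6.
Cycle type of π: 294 + 42 + 6 + 1; total 4 cycles.
n − c = 343 − 4 = 339; sign = (−1)^339 = -1.

-1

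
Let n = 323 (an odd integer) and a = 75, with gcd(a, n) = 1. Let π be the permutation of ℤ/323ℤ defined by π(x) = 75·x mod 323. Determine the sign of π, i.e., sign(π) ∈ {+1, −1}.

Trace 227: π^k(227) = [227, 229, 56, 1, 75, 134, 37] for k=0..6.
29 cycles of lengths [16, 16, 16, 16, 16, 16, 16, 16, 16, 16, 16, 16, 16, 16, 16, 16, 16, 16, 16, 2, 2, 2, 2, 2, 2, 2, 2, 2, 1].
n − c = 323 − 29 = 294; sign = (−1)^294 = +1.

+1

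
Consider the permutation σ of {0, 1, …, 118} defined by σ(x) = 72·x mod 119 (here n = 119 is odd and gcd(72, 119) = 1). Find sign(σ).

+1

Orbit of 18 under x↦72x: [18, 106, 16, 81, 1, 72, 67]… (length divides ord_119(72)).
Cycle type of π: 12×8 + 4×4 + 3×2 + 1; total 15 cycles.
With 15 cycles on 119 points, sign = (−1)^{119−15} = +1.
Via Zolotarev, sign(π_{72}) = (72|119) = +1.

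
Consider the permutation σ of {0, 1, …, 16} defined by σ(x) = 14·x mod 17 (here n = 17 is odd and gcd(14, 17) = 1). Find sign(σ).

-1

Start at x=3: 3 → 8 → 10 → 4 → 5 → 2 → 11 → … (one orbit).
Cycle lengths of π_14 on ℤ/17ℤ: [16, 1]; 2 cycles in total.
Σ(ℓ_i−1) = 17−2 = 15; sign = (−1)^15 = -1.
(14|17)_J = -1 (Zolotarev's lemma cross-check).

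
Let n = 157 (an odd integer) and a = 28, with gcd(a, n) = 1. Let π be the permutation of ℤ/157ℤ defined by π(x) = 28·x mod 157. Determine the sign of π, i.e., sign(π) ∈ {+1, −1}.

Trace 28: π^k(28) = [28, 156, 129, 1] for k=0..3.
The orbit structure of x ↦ 28x mod 157: 40 orbits of sizes [4, 4, 4, 4, 4, 4, 4, 4, 4, 4, 4, 4, 4, 4, 4, 4, 4, 4, 4, 4, 4, 4, 4, 4, 4, 4, 4, 4, 4, 4, 4, 4, 4, 4, 4, 4, 4, 4, 4, 1].
n − c = 157 − 40 = 117; sign = (−1)^117 = -1.
Via Zolotarev, sign(π_{28}) = (28|157) = -1.

-1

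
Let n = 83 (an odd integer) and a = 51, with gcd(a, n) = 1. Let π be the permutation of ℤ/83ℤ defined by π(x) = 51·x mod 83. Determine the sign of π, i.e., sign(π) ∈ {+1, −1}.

+1

Trace 69: π^k(69) = [69, 33, 23, 11, 63, 59, 21] for k=0..6.
Cycle lengths of π_51 on ℤ/83ℤ: [41, 41, 1]; 3 cycles in total.
3 cycles on 83: each ℓ→(−1)^(ℓ−1), product (−1)^80 = +1.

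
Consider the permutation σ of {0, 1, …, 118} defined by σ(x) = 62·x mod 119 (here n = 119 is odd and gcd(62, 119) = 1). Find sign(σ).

Start at x=20: 20 → 50 → 6 → 15 → 97 → 64 → 41 → … (one orbit).
π_62 has 11 disjoint cycles with lengths [16, 16, 16, 16, 16, 16, 16, 2, 2, 2, 1] on {0,…,118}.
sign(π) = (−1)^{n − #cycles} = (−1)^{119−11} = (−1)^108 = +1.
(62|119)_J = +1 (Zolotarev's lemma cross-check).

+1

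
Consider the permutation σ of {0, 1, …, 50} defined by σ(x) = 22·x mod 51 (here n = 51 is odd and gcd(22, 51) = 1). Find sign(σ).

Trace 43: π^k(43) = [43, 28, 4, 37, 49, 7, 1] for k=0..6.
Cycle lengths of π_22 on ℤ/51ℤ: [16, 16, 16, 1, 1, 1]; 6 cycles in total.
Σ(ℓ_i−1) = 51−6 = 45; sign = (−1)^45 = -1.

-1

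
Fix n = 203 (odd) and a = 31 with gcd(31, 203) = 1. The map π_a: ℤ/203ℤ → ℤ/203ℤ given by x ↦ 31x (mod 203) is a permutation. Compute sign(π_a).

+1

Orbit of 76 under x↦31x: [76, 123, 159, 57, 143, 170, 195]… (length divides ord_203(31)).
Decompose π into cycles: lengths [84, 84, 28, 6, 1] (5 cycles, including the fixed point 0).
5 cycles on 203: each ℓ→(−1)^(ℓ−1), product (−1)^198 = +1.
The Jacobi symbol (31|203) = +1 (Zolotarev) agrees.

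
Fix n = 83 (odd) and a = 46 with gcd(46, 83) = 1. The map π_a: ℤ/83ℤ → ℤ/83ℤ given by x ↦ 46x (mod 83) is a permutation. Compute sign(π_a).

-1

Start at x=61: 61 → 67 → 11 → 8 → 36 → 79 → 65 → … (one orbit).
The orbit structure of x ↦ 46x mod 83: 2 orbits of sizes [82, 1].
Σ(ℓ_i−1) = 83−2 = 81; sign = (−1)^81 = -1.
The Jacobi symbol (46|83) = -1 (Zolotarev) agrees.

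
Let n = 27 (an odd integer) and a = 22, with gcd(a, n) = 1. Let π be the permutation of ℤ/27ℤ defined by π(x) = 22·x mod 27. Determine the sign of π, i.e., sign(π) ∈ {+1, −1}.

+1

Start at x=10: 10 → 4 → 7 → 19 → 13 → 16 → 1 → … (one orbit).
Decompose π into cycles: lengths [9, 9, 3, 3, 1, 1, 1] (7 cycles, including the fixed point 0).
Σ(ℓ_i−1) = 27−7 = 20; sign = (−1)^20 = +1.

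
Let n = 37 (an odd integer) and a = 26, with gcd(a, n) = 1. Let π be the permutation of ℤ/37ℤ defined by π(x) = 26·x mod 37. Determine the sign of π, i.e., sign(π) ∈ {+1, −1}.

+1

Trace 26: π^k(26) = [26, 10, 1] for k=0..2.
The orbit structure of x ↦ 26x mod 37: 13 orbits of sizes [3, 3, 3, 3, 3, 3, 3, 3, 3, 3, 3, 3, 1].
13 cycles on 37: each ℓ→(−1)^(ℓ−1), product (−1)^24 = +1.
(26|37)_J = +1 (Zolotarev's lemma cross-check).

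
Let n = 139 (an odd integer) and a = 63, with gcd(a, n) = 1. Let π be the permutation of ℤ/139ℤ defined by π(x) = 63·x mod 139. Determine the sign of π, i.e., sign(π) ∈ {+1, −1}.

Start at x=125: 125 → 91 → 34 → 57 → 116 → 80 → 36 → … (one orbit).
7 cycles of lengths [23, 23, 23, 23, 23, 23, 1].
sign(π) = (−1)^{n − #cycles} = (−1)^{139−7} = (−1)^132 = +1.

+1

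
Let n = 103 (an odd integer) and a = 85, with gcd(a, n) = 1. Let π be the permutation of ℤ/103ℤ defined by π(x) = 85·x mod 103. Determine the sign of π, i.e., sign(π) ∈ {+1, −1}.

Start at x=23: 23 → 101 → 36 → 73 → 25 → 65 → 66 → … (one orbit).
Decompose π into cycles: lengths [102, 1] (2 cycles, including the fixed point 0).
sign(π) = (−1)^{n − #cycles} = (−1)^{103−2} = (−1)^101 = -1.

-1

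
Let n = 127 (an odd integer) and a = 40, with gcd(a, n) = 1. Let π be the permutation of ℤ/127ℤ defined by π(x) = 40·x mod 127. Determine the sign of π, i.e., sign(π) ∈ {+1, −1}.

Start at x=95: 95 → 117 → 108 → 2 → 80 → 25 → 111 → … (one orbit).
π_40 has 4 disjoint cycles with lengths [42, 42, 42, 1] on {0,…,126}.
4 cycles on 127: each ℓ→(−1)^(ℓ−1), product (−1)^123 = -1.

-1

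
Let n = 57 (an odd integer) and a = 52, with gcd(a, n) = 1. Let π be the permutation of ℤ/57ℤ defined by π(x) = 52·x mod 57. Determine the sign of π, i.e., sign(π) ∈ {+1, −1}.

-1

Trace 25: π^k(25) = [25, 46, 55, 10, 7, 22, 4] for k=0..6.
The orbit structure of x ↦ 52x mod 57: 6 orbits of sizes [18, 18, 18, 1, 1, 1].
6 cycles on 57: each ℓ→(−1)^(ℓ−1), product (−1)^51 = -1.
The Jacobi symbol (52|57) = -1 (Zolotarev) agrees.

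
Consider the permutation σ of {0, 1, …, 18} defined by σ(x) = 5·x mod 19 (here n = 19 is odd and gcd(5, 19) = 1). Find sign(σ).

Trace 1: π^k(1) = [1, 5, 6, 11, 17, 9, 7] for k=0..6.
Cycle lengths of π_5 on ℤ/19ℤ: [9, 9, 1]; 3 cycles in total.
3 cycles on 19: each ℓ→(−1)^(ℓ−1), product (−1)^16 = +1.

+1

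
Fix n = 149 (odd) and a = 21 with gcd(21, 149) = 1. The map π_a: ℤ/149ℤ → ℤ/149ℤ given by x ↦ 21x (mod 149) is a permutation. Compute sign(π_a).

-1

Start at x=11: 11 → 82 → 83 → 104 → 98 → 121 → 8 → … (one orbit).
The orbit structure of x ↦ 21x mod 149: 2 orbits of sizes [148, 1].
Σ(ℓ_i−1) = 149−2 = 147; sign = (−1)^147 = -1.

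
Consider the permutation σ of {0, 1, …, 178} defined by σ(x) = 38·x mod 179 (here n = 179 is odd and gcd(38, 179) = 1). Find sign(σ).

-1

Start at x=41: 41 → 126 → 134 → 80 → 176 → 65 → 143 → … (one orbit).
π_38 has 2 disjoint cycles with lengths [178, 1] on {0,…,178}.
With 2 cycles on 179 points, sign = (−1)^{179−2} = -1.
Check: (38/179) = -1 by Zolotarev.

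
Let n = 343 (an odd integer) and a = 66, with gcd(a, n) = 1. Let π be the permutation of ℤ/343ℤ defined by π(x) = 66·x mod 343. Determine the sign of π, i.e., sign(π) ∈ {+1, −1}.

Start at x=292: 292 → 64 → 108 → 268 → 195 → 179 → 152 → … (one orbit).
Cycle type of π: 294 + 42 + 6 + 1; total 4 cycles.
n − c = 343 − 4 = 339; sign = (−1)^339 = -1.

-1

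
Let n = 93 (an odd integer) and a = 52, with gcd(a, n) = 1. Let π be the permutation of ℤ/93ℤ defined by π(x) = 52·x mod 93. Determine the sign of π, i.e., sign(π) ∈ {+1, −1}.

-1

Orbit of 1 under x↦52x: [1, 52, 7, 85, 49, 37, 64]… (length divides ord_93(52)).
π_52 has 6 disjoint cycles with lengths [30, 30, 30, 1, 1, 1] on {0,…,92}.
n − c = 93 − 6 = 87; sign = (−1)^87 = -1.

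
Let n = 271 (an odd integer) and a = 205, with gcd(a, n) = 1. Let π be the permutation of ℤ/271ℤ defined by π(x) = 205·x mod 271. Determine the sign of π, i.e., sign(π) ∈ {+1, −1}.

+1

Orbit of 56 under x↦205x: [56, 98, 36, 63, 178, 176, 37]… (length divides ord_271(205)).
Cycle lengths of π_205 on ℤ/271ℤ: [135, 135, 1]; 3 cycles in total.
271 − 3 = 268 transpositions; sign(π) = (−1)^268 = +1.
Check: (205/271) = +1 by Zolotarev.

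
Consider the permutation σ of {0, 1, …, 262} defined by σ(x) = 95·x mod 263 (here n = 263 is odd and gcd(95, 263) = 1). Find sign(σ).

Orbit of 102 under x↦95x: [102, 222, 50, 16, 205, 13, 183]… (length divides ord_263(95)).
Cycle lengths of π_95 on ℤ/263ℤ: [131, 131, 1]; 3 cycles in total.
3 cycles on 263: each ℓ→(−1)^(ℓ−1), product (−1)^260 = +1.

+1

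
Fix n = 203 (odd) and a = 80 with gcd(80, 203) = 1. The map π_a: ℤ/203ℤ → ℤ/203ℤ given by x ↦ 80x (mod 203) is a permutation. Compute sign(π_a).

Trace 180: π^k(180) = [180, 190, 178, 30, 167, 165, 5] for k=0..6.
The orbit structure of x ↦ 80x mod 203: 8 orbits of sizes [42, 42, 42, 42, 14, 14, 6, 1].
203 − 8 = 195 transpositions; sign(π) = (−1)^195 = -1.

-1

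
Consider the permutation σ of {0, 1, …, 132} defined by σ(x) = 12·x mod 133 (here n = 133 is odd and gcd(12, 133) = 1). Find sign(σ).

+1

Orbit of 1 under x↦12x: [1, 12, 11, 132, 121, 122]… (length divides ord_133(12)).
The orbit structure of x ↦ 12x mod 133: 23 orbits of sizes [6, 6, 6, 6, 6, 6, 6, 6, 6, 6, 6, 6, 6, 6, 6, 6, 6, 6, 6, 6, 6, 6, 1].
With 23 cycles on 133 points, sign = (−1)^{133−23} = +1.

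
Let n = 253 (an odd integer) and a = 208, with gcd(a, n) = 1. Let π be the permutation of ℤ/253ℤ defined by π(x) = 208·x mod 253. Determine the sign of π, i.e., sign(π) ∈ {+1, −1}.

-1

Orbit of 208 under x↦208x: [208, 1]… (length divides ord_253(208)).
Cycle type of π: 2×115 + 1×23; total 138 cycles.
Σ(ℓ_i−1) = 253−138 = 115; sign = (−1)^115 = -1.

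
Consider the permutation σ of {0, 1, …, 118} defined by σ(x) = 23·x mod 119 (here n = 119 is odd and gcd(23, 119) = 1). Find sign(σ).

-1

Orbit of 16 under x↦23x: [16, 11, 15, 107, 81, 78, 9]… (length divides ord_119(23)).
Cycle type of π: 48×2 + 16 + 3×2 + 1; total 6 cycles.
With 6 cycles on 119 points, sign = (−1)^{119−6} = -1.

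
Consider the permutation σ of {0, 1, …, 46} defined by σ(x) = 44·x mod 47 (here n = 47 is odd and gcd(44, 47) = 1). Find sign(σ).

Start at x=12: 12 → 11 → 14 → 5 → 32 → 45 → 6 → … (one orbit).
Decompose π into cycles: lengths [46, 1] (2 cycles, including the fixed point 0).
sign(π) = (−1)^{n − #cycles} = (−1)^{47−2} = (−1)^45 = -1.
The Jacobi symbol (44|47) = -1 (Zolotarev) agrees.

-1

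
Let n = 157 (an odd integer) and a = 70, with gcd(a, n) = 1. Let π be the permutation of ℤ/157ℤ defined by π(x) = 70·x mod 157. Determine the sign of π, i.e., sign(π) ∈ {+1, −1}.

Start at x=87: 87 → 124 → 45 → 10 → 72 → 16 → 21 → … (one orbit).
Cycle lengths of π_70 on ℤ/157ℤ: [156, 1]; 2 cycles in total.
sign(π) = (−1)^{n − #cycles} = (−1)^{157−2} = (−1)^155 = -1.

-1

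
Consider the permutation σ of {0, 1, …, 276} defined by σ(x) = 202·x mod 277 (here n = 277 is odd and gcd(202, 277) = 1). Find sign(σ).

Orbit of 264 under x↦202x: [264, 144, 3, 52, 255, 265, 69]… (length divides ord_277(202)).
Decompose π into cycles: lengths [69, 69, 69, 69, 1] (5 cycles, including the fixed point 0).
With 5 cycles on 277 points, sign = (−1)^{277−5} = +1.

+1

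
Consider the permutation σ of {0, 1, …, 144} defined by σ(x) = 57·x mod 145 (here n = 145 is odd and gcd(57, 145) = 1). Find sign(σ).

-1

Start at x=28: 28 → 1 → 57 → 59 → 28 (one orbit).
Decompose π into cycles: lengths [4, 4, 4, 4, 4, 4, 4, 4, 4, 4, 4, 4, 4, 4, 4, 4, 4, 4, 4, 4, 4, 4, 4, 4, 4, 4, 4, 4, 4, 2, 2, 2, 2, 2, 2, 2, 2, 2, 2, 2, 2, 2, 2, 1] (44 cycles, including the fixed point 0).
With 44 cycles on 145 points, sign = (−1)^{145−44} = -1.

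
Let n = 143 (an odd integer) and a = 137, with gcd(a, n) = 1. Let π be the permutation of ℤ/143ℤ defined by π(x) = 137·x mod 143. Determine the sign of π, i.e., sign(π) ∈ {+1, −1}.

Trace 113: π^k(113) = [113, 37, 64, 45, 16, 47, 4] for k=0..6.
π_137 has 6 disjoint cycles with lengths [60, 60, 12, 5, 5, 1] on {0,…,142}.
143 − 6 = 137 transpositions; sign(π) = (−1)^137 = -1.

-1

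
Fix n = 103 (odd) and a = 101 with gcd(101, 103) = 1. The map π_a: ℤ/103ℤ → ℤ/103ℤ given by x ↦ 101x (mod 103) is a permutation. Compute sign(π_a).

-1

Trace 60: π^k(60) = [60, 86, 34, 35, 33, 37, 29] for k=0..6.
Cycle lengths of π_101 on ℤ/103ℤ: [102, 1]; 2 cycles in total.
2 cycles on 103: each ℓ→(−1)^(ℓ−1), product (−1)^101 = -1.
Via Zolotarev, sign(π_{101}) = (101|103) = -1.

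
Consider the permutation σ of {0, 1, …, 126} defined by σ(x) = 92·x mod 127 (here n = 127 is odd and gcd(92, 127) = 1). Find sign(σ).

Trace 108: π^k(108) = [108, 30, 93, 47, 6, 44, 111] for k=0..6.
Decompose π into cycles: lengths [126, 1] (2 cycles, including the fixed point 0).
2 cycles on 127: each ℓ→(−1)^(ℓ−1), product (−1)^125 = -1.
The Jacobi symbol (92|127) = -1 (Zolotarev) agrees.

-1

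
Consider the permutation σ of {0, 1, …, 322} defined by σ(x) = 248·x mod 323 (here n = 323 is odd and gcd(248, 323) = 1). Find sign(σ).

Trace 210: π^k(210) = [210, 77, 39, 305, 58, 172, 20] for k=0..6.
38 cycles of lengths [16, 16, 16, 16, 16, 16, 16, 16, 16, 16, 16, 16, 16, 16, 16, 16, 16, 16, 16, 1, 1, 1, 1, 1, 1, 1, 1, 1, 1, 1, 1, 1, 1, 1, 1, 1, 1, 1].
sign(π) = (−1)^{n − #cycles} = (−1)^{323−38} = (−1)^285 = -1.
The Jacobi symbol (248|323) = -1 (Zolotarev) agrees.

-1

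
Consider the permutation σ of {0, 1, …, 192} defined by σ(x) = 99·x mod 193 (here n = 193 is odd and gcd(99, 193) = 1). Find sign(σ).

Trace 11: π^k(11) = [11, 124, 117, 3, 104, 67, 71] for k=0..6.
π_99 has 4 disjoint cycles with lengths [64, 64, 64, 1] on {0,…,192}.
193 − 4 = 189 transpositions; sign(π) = (−1)^189 = -1.

-1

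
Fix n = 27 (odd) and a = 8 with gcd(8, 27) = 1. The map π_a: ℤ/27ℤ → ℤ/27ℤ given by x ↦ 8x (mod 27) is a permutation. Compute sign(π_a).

-1

Trace 10: π^k(10) = [10, 26, 19, 17, 1, 8] for k=0..5.
8 cycles of lengths [6, 6, 6, 2, 2, 2, 2, 1].
With 8 cycles on 27 points, sign = (−1)^{27−8} = -1.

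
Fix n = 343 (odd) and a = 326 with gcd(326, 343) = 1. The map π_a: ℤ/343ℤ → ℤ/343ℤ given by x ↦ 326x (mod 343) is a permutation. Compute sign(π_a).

Start at x=198: 198 → 64 → 284 → 317 → 99 → 32 → 142 → … (one orbit).
π_326 has 7 disjoint cycles with lengths [147, 147, 21, 21, 3, 3, 1] on {0,…,342}.
7 cycles on 343: each ℓ→(−1)^(ℓ−1), product (−1)^336 = +1.
Check: (326/343) = +1 by Zolotarev.

+1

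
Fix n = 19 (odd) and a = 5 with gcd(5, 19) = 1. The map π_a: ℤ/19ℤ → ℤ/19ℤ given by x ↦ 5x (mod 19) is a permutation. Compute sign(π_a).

Start at x=4: 4 → 1 → 5 → 6 → 11 → 17 → 9 → … (one orbit).
3 cycles of lengths [9, 9, 1].
19 − 3 = 16 transpositions; sign(π) = (−1)^16 = +1.
The Jacobi symbol (5|19) = +1 (Zolotarev) agrees.

+1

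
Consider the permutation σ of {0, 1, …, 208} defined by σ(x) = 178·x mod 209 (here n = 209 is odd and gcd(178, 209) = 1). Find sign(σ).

Trace 197: π^k(197) = [197, 163, 172, 102, 182, 1, 178] for k=0..6.
The orbit structure of x ↦ 178x mod 209: 14 orbits of sizes [30, 30, 30, 30, 30, 30, 10, 3, 3, 3, 3, 3, 3, 1].
With 14 cycles on 209 points, sign = (−1)^{209−14} = -1.
The Jacobi symbol (178|209) = -1 (Zolotarev) agrees.

-1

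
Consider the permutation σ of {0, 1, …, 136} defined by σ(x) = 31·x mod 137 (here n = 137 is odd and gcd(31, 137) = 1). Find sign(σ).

-1

Start at x=110: 110 → 122 → 83 → 107 → 29 → 77 → 58 → … (one orbit).
Cycle lengths of π_31 on ℤ/137ℤ: [136, 1]; 2 cycles in total.
Σ(ℓ_i−1) = 137−2 = 135; sign = (−1)^135 = -1.
The Jacobi symbol (31|137) = -1 (Zolotarev) agrees.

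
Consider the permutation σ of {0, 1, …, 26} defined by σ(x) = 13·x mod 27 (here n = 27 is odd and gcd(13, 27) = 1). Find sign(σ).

+1

Trace 25: π^k(25) = [25, 1, 13, 7, 10, 22, 16] for k=0..6.
Cycle lengths of π_13 on ℤ/27ℤ: [9, 9, 3, 3, 1, 1, 1]; 7 cycles in total.
n − c = 27 − 7 = 20; sign = (−1)^20 = +1.
Check: (13/27) = +1 by Zolotarev.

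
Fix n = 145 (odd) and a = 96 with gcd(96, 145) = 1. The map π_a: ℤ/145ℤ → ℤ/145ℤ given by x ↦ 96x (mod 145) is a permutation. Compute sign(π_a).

+1

Start at x=111: 111 → 71 → 1 → 96 → 81 → 91 → 36 → … (one orbit).
Cycle lengths of π_96 on ℤ/145ℤ: [14, 14, 14, 14, 14, 14, 14, 14, 14, 14, 1, 1, 1, 1, 1]; 15 cycles in total.
Σ(ℓ_i−1) = 145−15 = 130; sign = (−1)^130 = +1.
Check: (96/145) = +1 by Zolotarev.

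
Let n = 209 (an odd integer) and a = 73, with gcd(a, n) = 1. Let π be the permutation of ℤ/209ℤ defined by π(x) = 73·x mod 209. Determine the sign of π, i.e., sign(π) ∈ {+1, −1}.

Start at x=195: 195 → 23 → 7 → 93 → 101 → 58 → 54 → … (one orbit).
Decompose π into cycles: lengths [90, 90, 10, 9, 9, 1] (6 cycles, including the fixed point 0).
n − c = 209 − 6 = 203; sign = (−1)^203 = -1.
Via Zolotarev, sign(π_{73}) = (73|209) = -1.

-1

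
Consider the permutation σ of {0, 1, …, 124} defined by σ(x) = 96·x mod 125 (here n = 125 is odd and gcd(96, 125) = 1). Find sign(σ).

Start at x=76: 76 → 46 → 41 → 61 → 106 → 51 → 21 → … (one orbit).
Cycle lengths of π_96 on ℤ/125ℤ: [25, 25, 25, 25, 5, 5, 5, 5, 1, 1, 1, 1, 1]; 13 cycles in total.
13 cycles on 125: each ℓ→(−1)^(ℓ−1), product (−1)^112 = +1.
Check: (96/125) = +1 by Zolotarev.

+1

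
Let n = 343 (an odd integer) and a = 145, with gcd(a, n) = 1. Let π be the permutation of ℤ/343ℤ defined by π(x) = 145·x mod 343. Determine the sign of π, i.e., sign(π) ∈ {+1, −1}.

Trace 323: π^k(323) = [323, 187, 18, 209, 121, 52, 337] for k=0..6.
4 cycles of lengths [294, 42, 6, 1].
n − c = 343 − 4 = 339; sign = (−1)^339 = -1.

-1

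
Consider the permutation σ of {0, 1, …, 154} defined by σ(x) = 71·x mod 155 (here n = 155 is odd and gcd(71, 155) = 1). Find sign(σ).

+1

Orbit of 101 under x↦71x: [101, 41, 121, 66, 36, 76, 126]… (length divides ord_155(71)).
π_71 has 15 disjoint cycles with lengths [15, 15, 15, 15, 15, 15, 15, 15, 15, 15, 1, 1, 1, 1, 1] on {0,…,154}.
n − c = 155 − 15 = 140; sign = (−1)^140 = +1.
Check: (71/155) = +1 by Zolotarev.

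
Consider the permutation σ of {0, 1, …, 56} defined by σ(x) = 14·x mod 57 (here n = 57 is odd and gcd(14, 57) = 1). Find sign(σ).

Start at x=53: 53 → 1 → 14 → 25 → 8 → 55 → 29 → … (one orbit).
Cycle type of π: 18×3 + 2 + 1; total 5 cycles.
With 5 cycles on 57 points, sign = (−1)^{57−5} = +1.
The Jacobi symbol (14|57) = +1 (Zolotarev) agrees.

+1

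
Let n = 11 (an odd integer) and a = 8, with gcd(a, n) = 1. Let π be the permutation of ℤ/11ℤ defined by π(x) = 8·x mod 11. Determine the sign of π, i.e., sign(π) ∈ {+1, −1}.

Orbit of 5 under x↦8x: [5, 7, 1, 8, 9, 6, 4]… (length divides ord_11(8)).
2 cycles of lengths [10, 1].
Σ(ℓ_i−1) = 11−2 = 9; sign = (−1)^9 = -1.
Via Zolotarev, sign(π_{8}) = (8|11) = -1.

-1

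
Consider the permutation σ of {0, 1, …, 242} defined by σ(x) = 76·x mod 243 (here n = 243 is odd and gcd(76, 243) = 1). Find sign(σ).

+1

Trace 229: π^k(229) = [229, 151, 55, 49, 79, 172, 193] for k=0..6.
Cycle lengths of π_76 on ℤ/243ℤ: [81, 81, 27, 27, 9, 9, 3, 3, 1, 1, 1]; 11 cycles in total.
sign(π) = (−1)^{n − #cycles} = (−1)^{243−11} = (−1)^232 = +1.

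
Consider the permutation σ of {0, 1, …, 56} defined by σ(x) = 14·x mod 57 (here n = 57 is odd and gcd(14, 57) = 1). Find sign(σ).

Start at x=29: 29 → 7 → 41 → 4 → 56 → 43 → 32 → … (one orbit).
Decompose π into cycles: lengths [18, 18, 18, 2, 1] (5 cycles, including the fixed point 0).
sign(π) = (−1)^{n − #cycles} = (−1)^{57−5} = (−1)^52 = +1.
Check: (14/57) = +1 by Zolotarev.

+1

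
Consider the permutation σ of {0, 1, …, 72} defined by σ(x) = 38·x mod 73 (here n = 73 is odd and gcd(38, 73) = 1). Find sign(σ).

+1

Trace 70: π^k(70) = [70, 32, 48, 72, 35, 16, 24] for k=0..6.
Cycle lengths of π_38 on ℤ/73ℤ: [36, 36, 1]; 3 cycles in total.
3 cycles on 73: each ℓ→(−1)^(ℓ−1), product (−1)^70 = +1.
Via Zolotarev, sign(π_{38}) = (38|73) = +1.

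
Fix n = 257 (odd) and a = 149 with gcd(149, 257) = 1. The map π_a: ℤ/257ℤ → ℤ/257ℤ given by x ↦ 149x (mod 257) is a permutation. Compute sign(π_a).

Start at x=156: 156 → 114 → 24 → 235 → 63 → 135 → 69 → … (one orbit).
Decompose π into cycles: lengths [256, 1] (2 cycles, including the fixed point 0).
sign(π) = (−1)^{n − #cycles} = (−1)^{257−2} = (−1)^255 = -1.
Via Zolotarev, sign(π_{149}) = (149|257) = -1.

-1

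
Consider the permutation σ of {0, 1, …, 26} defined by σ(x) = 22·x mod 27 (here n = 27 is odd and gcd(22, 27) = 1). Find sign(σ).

Trace 25: π^k(25) = [25, 10, 4, 7, 19, 13, 16] for k=0..6.
The orbit structure of x ↦ 22x mod 27: 7 orbits of sizes [9, 9, 3, 3, 1, 1, 1].
7 cycles on 27: each ℓ→(−1)^(ℓ−1), product (−1)^20 = +1.

+1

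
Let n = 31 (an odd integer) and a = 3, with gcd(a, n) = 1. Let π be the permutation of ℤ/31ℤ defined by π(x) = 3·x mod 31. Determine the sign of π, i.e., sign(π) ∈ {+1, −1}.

-1

Trace 26: π^k(26) = [26, 16, 17, 20, 29, 25, 13] for k=0..6.
2 cycles of lengths [30, 1].
2 cycles on 31: each ℓ→(−1)^(ℓ−1), product (−1)^29 = -1.
(3|31)_J = -1 (Zolotarev's lemma cross-check).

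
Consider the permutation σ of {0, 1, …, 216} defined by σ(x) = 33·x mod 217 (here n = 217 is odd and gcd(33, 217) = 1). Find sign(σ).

Trace 8: π^k(8) = [8, 47, 32, 188, 128, 101, 78] for k=0..6.
Decompose π into cycles: lengths [30, 30, 30, 30, 30, 30, 6, 5, 5, 5, 5, 5, 5, 1] (14 cycles, including the fixed point 0).
n − c = 217 − 14 = 203; sign = (−1)^203 = -1.

-1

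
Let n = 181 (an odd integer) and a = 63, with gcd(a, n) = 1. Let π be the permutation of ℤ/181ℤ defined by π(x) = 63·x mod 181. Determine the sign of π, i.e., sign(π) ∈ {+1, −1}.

-1

Start at x=6: 6 → 16 → 103 → 154 → 109 → 170 → 31 → … (one orbit).
π_63 has 2 disjoint cycles with lengths [180, 1] on {0,…,180}.
Σ(ℓ_i−1) = 181−2 = 179; sign = (−1)^179 = -1.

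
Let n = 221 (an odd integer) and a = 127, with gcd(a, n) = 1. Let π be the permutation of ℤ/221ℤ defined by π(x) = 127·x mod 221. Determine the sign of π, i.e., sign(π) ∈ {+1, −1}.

Trace 217: π^k(217) = [217, 155, 16, 43, 157, 49, 35] for k=0..6.
The orbit structure of x ↦ 127x mod 221: 13 orbits of sizes [24, 24, 24, 24, 24, 24, 24, 24, 8, 8, 6, 6, 1].
sign(π) = (−1)^{n − #cycles} = (−1)^{221−13} = (−1)^208 = +1.
Zolotarev: (127|221) = +1, matching the cycle-count sign.

+1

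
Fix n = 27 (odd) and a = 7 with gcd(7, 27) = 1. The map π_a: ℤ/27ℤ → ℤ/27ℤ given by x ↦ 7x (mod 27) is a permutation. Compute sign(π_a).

+1

Start at x=4: 4 → 1 → 7 → 22 → 19 → 25 → 13 → … (one orbit).
Cycle lengths of π_7 on ℤ/27ℤ: [9, 9, 3, 3, 1, 1, 1]; 7 cycles in total.
sign(π) = (−1)^{n − #cycles} = (−1)^{27−7} = (−1)^20 = +1.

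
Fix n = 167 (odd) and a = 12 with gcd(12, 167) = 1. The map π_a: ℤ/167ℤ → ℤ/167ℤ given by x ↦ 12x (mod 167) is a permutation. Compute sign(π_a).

+1

Trace 1: π^k(1) = [1, 12, 144, 58, 28, 2, 24] for k=0..6.
Cycle lengths of π_12 on ℤ/167ℤ: [83, 83, 1]; 3 cycles in total.
3 cycles on 167: each ℓ→(−1)^(ℓ−1), product (−1)^164 = +1.
Check: (12/167) = +1 by Zolotarev.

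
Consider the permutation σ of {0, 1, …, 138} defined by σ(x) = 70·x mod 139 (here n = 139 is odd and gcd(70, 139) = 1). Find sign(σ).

-1

Start at x=135: 135 → 137 → 138 → 69 → 104 → 52 → 26 → … (one orbit).
π_70 has 2 disjoint cycles with lengths [138, 1] on {0,…,138}.
Σ(ℓ_i−1) = 139−2 = 137; sign = (−1)^137 = -1.
The Jacobi symbol (70|139) = -1 (Zolotarev) agrees.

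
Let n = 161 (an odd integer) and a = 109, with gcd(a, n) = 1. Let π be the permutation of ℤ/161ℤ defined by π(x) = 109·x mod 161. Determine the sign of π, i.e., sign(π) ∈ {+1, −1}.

-1

Orbit of 155 under x↦109x: [155, 151, 37, 8, 67, 58, 43]… (length divides ord_161(109)).
π_109 has 6 disjoint cycles with lengths [66, 66, 22, 3, 3, 1] on {0,…,160}.
161 − 6 = 155 transpositions; sign(π) = (−1)^155 = -1.
Via Zolotarev, sign(π_{109}) = (109|161) = -1.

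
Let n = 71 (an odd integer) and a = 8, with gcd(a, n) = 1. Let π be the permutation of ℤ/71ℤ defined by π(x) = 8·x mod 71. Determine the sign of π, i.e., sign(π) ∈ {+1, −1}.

Trace 3: π^k(3) = [3, 24, 50, 45, 5, 40, 36] for k=0..6.
Cycle lengths of π_8 on ℤ/71ℤ: [35, 35, 1]; 3 cycles in total.
n − c = 71 − 3 = 68; sign = (−1)^68 = +1.

+1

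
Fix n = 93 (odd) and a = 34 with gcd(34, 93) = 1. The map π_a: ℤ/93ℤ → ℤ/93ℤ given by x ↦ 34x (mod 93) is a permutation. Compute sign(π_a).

Orbit of 25 under x↦34x: [25, 13, 70, 55, 10, 61, 28]… (length divides ord_93(34)).
6 cycles of lengths [30, 30, 30, 1, 1, 1].
With 6 cycles on 93 points, sign = (−1)^{93−6} = -1.

-1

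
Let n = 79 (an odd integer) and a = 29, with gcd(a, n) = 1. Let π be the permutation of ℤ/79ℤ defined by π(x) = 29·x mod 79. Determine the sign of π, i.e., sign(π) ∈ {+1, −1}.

-1

Trace 66: π^k(66) = [66, 18, 48, 49, 78, 50, 28] for k=0..6.
π_29 has 2 disjoint cycles with lengths [78, 1] on {0,…,78}.
n − c = 79 − 2 = 77; sign = (−1)^77 = -1.
The Jacobi symbol (29|79) = -1 (Zolotarev) agrees.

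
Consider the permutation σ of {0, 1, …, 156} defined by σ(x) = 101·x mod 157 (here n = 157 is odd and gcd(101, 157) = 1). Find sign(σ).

+1

Start at x=101: 101 → 153 → 67 → 16 → 46 → 93 → 130 → … (one orbit).
π_101 has 13 disjoint cycles with lengths [13, 13, 13, 13, 13, 13, 13, 13, 13, 13, 13, 13, 1] on {0,…,156}.
Σ(ℓ_i−1) = 157−13 = 144; sign = (−1)^144 = +1.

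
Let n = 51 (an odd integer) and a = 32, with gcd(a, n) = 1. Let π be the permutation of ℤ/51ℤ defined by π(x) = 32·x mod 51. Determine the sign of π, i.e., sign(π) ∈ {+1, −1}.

Orbit of 8 under x↦32x: [8, 1, 32, 4, 26, 16, 2]… (length divides ord_51(32)).
8 cycles of lengths [8, 8, 8, 8, 8, 8, 2, 1].
With 8 cycles on 51 points, sign = (−1)^{51−8} = -1.
Check: (32/51) = -1 by Zolotarev.

-1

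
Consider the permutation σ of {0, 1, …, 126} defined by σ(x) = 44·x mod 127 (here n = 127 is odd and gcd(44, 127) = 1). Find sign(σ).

Orbit of 120 under x↦44x: [120, 73, 37, 104, 4, 49, 124]… (length divides ord_127(44)).
Cycle type of π: 63×2 + 1; total 3 cycles.
127 − 3 = 124 transpositions; sign(π) = (−1)^124 = +1.
The Jacobi symbol (44|127) = +1 (Zolotarev) agrees.

+1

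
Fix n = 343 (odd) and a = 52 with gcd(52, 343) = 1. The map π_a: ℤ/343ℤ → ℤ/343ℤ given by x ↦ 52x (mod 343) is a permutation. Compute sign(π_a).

-1

Start at x=312: 312 → 103 → 211 → 339 → 135 → 160 → 88 → … (one orbit).
Cycle type of π: 294 + 42 + 6 + 1; total 4 cycles.
Σ(ℓ_i−1) = 343−4 = 339; sign = (−1)^339 = -1.
Via Zolotarev, sign(π_{52}) = (52|343) = -1.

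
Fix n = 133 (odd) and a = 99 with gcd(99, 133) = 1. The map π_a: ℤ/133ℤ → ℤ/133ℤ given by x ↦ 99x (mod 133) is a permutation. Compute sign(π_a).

Orbit of 106 under x↦99x: [106, 120, 43, 1, 99, 92, 64]… (length divides ord_133(99)).
π_99 has 21 disjoint cycles with lengths [9, 9, 9, 9, 9, 9, 9, 9, 9, 9, 9, 9, 9, 9, 1, 1, 1, 1, 1, 1, 1] on {0,…,132}.
n − c = 133 − 21 = 112; sign = (−1)^112 = +1.
Check: (99/133) = +1 by Zolotarev.

+1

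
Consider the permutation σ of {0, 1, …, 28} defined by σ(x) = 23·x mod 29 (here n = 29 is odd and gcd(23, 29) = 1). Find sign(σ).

+1

Trace 23: π^k(23) = [23, 7, 16, 20, 25, 24, 1] for k=0..6.
5 cycles of lengths [7, 7, 7, 7, 1].
Σ(ℓ_i−1) = 29−5 = 24; sign = (−1)^24 = +1.
The Jacobi symbol (23|29) = +1 (Zolotarev) agrees.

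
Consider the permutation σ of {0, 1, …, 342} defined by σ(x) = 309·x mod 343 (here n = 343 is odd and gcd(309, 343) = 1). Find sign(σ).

+1

Orbit of 99 under x↦309x: [99, 64, 225, 239, 106, 169, 85]… (length divides ord_343(309)).
π_309 has 19 disjoint cycles with lengths [49, 49, 49, 49, 49, 49, 7, 7, 7, 7, 7, 7, 1, 1, 1, 1, 1, 1, 1] on {0,…,342}.
n − c = 343 − 19 = 324; sign = (−1)^324 = +1.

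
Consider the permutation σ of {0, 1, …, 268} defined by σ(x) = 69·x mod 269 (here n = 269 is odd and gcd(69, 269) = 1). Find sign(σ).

-1

Trace 177: π^k(177) = [177, 108, 189, 129, 24, 42, 208] for k=0..6.
Cycle type of π: 268 + 1; total 2 cycles.
269 − 2 = 267 transpositions; sign(π) = (−1)^267 = -1.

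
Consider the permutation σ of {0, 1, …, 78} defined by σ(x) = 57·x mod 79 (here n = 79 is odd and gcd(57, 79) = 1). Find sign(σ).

Start at x=58: 58 → 67 → 27 → 38 → 33 → 64 → 14 → … (one orbit).
4 cycles of lengths [26, 26, 26, 1].
Σ(ℓ_i−1) = 79−4 = 75; sign = (−1)^75 = -1.

-1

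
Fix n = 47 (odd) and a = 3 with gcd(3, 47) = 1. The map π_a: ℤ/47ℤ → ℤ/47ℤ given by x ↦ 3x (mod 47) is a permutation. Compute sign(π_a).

+1

Start at x=6: 6 → 18 → 7 → 21 → 16 → 1 → 3 → … (one orbit).
Decompose π into cycles: lengths [23, 23, 1] (3 cycles, including the fixed point 0).
3 cycles on 47: each ℓ→(−1)^(ℓ−1), product (−1)^44 = +1.
Via Zolotarev, sign(π_{3}) = (3|47) = +1.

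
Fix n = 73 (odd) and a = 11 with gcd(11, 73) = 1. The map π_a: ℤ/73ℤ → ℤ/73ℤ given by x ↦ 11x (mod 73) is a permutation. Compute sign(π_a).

Trace 51: π^k(51) = [51, 50, 39, 64, 47, 6, 66] for k=0..6.
2 cycles of lengths [72, 1].
2 cycles on 73: each ℓ→(−1)^(ℓ−1), product (−1)^71 = -1.

-1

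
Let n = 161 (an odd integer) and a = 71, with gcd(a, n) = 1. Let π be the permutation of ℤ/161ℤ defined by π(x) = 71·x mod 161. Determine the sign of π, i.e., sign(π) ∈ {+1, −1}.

Start at x=71: 71 → 50 → 8 → 85 → 78 → 64 → 36 → … (one orbit).
Cycle lengths of π_71 on ℤ/161ℤ: [11, 11, 11, 11, 11, 11, 11, 11, 11, 11, 11, 11, 11, 11, 1, 1, 1, 1, 1, 1, 1]; 21 cycles in total.
n − c = 161 − 21 = 140; sign = (−1)^140 = +1.
(71|161)_J = +1 (Zolotarev's lemma cross-check).

+1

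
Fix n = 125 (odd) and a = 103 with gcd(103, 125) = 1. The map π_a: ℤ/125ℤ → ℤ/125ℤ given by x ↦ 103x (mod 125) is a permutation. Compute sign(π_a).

-1

Start at x=37: 37 → 61 → 33 → 24 → 97 → 116 → 73 → … (one orbit).
Decompose π into cycles: lengths [100, 20, 4, 1] (4 cycles, including the fixed point 0).
n − c = 125 − 4 = 121; sign = (−1)^121 = -1.
Zolotarev: (103|125) = -1, matching the cycle-count sign.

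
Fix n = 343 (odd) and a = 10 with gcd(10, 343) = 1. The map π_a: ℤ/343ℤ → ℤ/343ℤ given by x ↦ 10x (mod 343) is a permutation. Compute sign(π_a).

-1

Orbit of 16 under x↦10x: [16, 160, 228, 222, 162, 248, 79]… (length divides ord_343(10)).
The orbit structure of x ↦ 10x mod 343: 4 orbits of sizes [294, 42, 6, 1].
n − c = 343 − 4 = 339; sign = (−1)^339 = -1.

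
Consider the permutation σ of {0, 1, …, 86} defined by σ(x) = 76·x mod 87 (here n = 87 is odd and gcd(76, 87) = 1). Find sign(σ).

Start at x=7: 7 → 10 → 64 → 79 → 1 → 76 → 34 → … (one orbit).
Decompose π into cycles: lengths [28, 28, 28, 1, 1, 1] (6 cycles, including the fixed point 0).
n − c = 87 − 6 = 81; sign = (−1)^81 = -1.
Check: (76/87) = -1 by Zolotarev.

-1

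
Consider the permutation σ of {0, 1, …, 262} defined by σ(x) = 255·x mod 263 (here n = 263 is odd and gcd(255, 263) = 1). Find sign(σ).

Trace 133: π^k(133) = [133, 251, 96, 21, 95, 29, 31] for k=0..6.
Cycle lengths of π_255 on ℤ/263ℤ: [262, 1]; 2 cycles in total.
sign(π) = (−1)^{n − #cycles} = (−1)^{263−2} = (−1)^261 = -1.
(255|263)_J = -1 (Zolotarev's lemma cross-check).

-1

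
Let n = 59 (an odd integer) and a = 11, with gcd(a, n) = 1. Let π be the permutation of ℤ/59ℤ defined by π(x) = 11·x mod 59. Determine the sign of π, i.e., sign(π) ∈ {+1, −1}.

-1

Orbit of 19 under x↦11x: [19, 32, 57, 37, 53, 52, 41]… (length divides ord_59(11)).
2 cycles of lengths [58, 1].
2 cycles on 59: each ℓ→(−1)^(ℓ−1), product (−1)^57 = -1.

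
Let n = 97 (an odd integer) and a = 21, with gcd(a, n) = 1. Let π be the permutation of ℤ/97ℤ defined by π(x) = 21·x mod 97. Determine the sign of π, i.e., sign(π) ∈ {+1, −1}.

-1

Orbit of 10 under x↦21x: [10, 16, 45, 72, 57, 33, 14]… (length divides ord_97(21)).
2 cycles of lengths [96, 1].
n − c = 97 − 2 = 95; sign = (−1)^95 = -1.
Via Zolotarev, sign(π_{21}) = (21|97) = -1.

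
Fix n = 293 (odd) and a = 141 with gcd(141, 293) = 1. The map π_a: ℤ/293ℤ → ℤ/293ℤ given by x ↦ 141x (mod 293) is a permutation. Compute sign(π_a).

Trace 140: π^k(140) = [140, 109, 133, 1, 141, 250, 90] for k=0..6.
Cycle type of π: 73×4 + 1; total 5 cycles.
Σ(ℓ_i−1) = 293−5 = 288; sign = (−1)^288 = +1.
Zolotarev: (141|293) = +1, matching the cycle-count sign.

+1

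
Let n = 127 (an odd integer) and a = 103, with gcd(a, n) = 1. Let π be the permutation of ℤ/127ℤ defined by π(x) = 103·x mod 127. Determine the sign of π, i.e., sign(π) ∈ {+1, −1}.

+1

Start at x=52: 52 → 22 → 107 → 99 → 37 → 1 → 103 → … (one orbit).
The orbit structure of x ↦ 103x mod 127: 15 orbits of sizes [9, 9, 9, 9, 9, 9, 9, 9, 9, 9, 9, 9, 9, 9, 1].
With 15 cycles on 127 points, sign = (−1)^{127−15} = +1.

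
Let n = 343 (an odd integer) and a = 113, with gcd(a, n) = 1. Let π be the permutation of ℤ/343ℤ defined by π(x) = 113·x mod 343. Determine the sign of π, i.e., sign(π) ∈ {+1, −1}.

+1

Trace 267: π^k(267) = [267, 330, 246, 15, 323, 141, 155] for k=0..6.
Cycle type of π: 49×6 + 7×6 + 1×7; total 19 cycles.
With 19 cycles on 343 points, sign = (−1)^{343−19} = +1.
Check: (113/343) = +1 by Zolotarev.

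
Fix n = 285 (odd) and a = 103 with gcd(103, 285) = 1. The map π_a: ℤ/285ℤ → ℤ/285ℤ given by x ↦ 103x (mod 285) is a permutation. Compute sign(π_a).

+1

Orbit of 121 under x↦103x: [121, 208, 49, 202, 1, 103, 64]… (length divides ord_285(103)).
The orbit structure of x ↦ 103x mod 285: 33 orbits of sizes [12, 12, 12, 12, 12, 12, 12, 12, 12, 12, 12, 12, 12, 12, 12, 12, 12, 12, 6, 6, 6, 6, 6, 6, 6, 6, 6, 4, 4, 4, 1, 1, 1].
sign(π) = (−1)^{n − #cycles} = (−1)^{285−33} = (−1)^252 = +1.
Check: (103/285) = +1 by Zolotarev.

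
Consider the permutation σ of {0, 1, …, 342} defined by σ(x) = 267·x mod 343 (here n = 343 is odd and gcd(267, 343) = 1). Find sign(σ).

Start at x=295: 295 → 218 → 239 → 15 → 232 → 204 → 274 → … (one orbit).
19 cycles of lengths [49, 49, 49, 49, 49, 49, 7, 7, 7, 7, 7, 7, 1, 1, 1, 1, 1, 1, 1].
sign(π) = (−1)^{n − #cycles} = (−1)^{343−19} = (−1)^324 = +1.

+1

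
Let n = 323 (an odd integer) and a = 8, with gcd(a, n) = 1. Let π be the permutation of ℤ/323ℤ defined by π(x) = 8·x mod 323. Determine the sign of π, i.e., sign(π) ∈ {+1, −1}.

Trace 1: π^k(1) = [1, 8, 64, 189, 220, 145, 191] for k=0..6.
The orbit structure of x ↦ 8x mod 323: 18 orbits of sizes [24, 24, 24, 24, 24, 24, 24, 24, 24, 24, 24, 24, 8, 8, 6, 6, 6, 1].
Σ(ℓ_i−1) = 323−18 = 305; sign = (−1)^305 = -1.
(8|323)_J = -1 (Zolotarev's lemma cross-check).

-1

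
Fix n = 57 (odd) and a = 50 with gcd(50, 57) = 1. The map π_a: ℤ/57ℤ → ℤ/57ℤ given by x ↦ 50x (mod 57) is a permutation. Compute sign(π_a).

Trace 50: π^k(50) = [50, 49, 56, 7, 8, 1] for k=0..5.
The orbit structure of x ↦ 50x mod 57: 11 orbits of sizes [6, 6, 6, 6, 6, 6, 6, 6, 6, 2, 1].
sign(π) = (−1)^{n − #cycles} = (−1)^{57−11} = (−1)^46 = +1.

+1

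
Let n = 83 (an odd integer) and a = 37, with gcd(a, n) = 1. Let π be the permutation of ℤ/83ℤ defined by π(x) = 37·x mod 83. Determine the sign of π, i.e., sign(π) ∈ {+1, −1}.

Start at x=78: 78 → 64 → 44 → 51 → 61 → 16 → 11 → … (one orbit).
The orbit structure of x ↦ 37x mod 83: 3 orbits of sizes [41, 41, 1].
With 3 cycles on 83 points, sign = (−1)^{83−3} = +1.
Check: (37/83) = +1 by Zolotarev.

+1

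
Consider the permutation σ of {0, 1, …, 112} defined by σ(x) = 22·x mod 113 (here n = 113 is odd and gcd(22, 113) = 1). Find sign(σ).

Start at x=99: 99 → 31 → 4 → 88 → 15 → 104 → 28 → … (one orbit).
π_22 has 3 disjoint cycles with lengths [56, 56, 1] on {0,…,112}.
Σ(ℓ_i−1) = 113−3 = 110; sign = (−1)^110 = +1.

+1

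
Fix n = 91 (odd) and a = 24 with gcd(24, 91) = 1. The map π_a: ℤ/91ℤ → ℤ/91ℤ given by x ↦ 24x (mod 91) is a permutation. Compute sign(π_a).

+1

Start at x=80: 80 → 9 → 34 → 88 → 19 → 1 → 24 → … (one orbit).
9 cycles of lengths [12, 12, 12, 12, 12, 12, 12, 6, 1].
Σ(ℓ_i−1) = 91−9 = 82; sign = (−1)^82 = +1.
Zolotarev: (24|91) = +1, matching the cycle-count sign.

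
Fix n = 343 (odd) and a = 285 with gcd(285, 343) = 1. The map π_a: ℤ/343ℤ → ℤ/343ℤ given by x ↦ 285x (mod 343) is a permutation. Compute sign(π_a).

Trace 263: π^k(263) = [263, 181, 135, 59, 8, 222, 158] for k=0..6.
Cycle type of π: 294 + 42 + 6 + 1; total 4 cycles.
4 cycles on 343: each ℓ→(−1)^(ℓ−1), product (−1)^339 = -1.

-1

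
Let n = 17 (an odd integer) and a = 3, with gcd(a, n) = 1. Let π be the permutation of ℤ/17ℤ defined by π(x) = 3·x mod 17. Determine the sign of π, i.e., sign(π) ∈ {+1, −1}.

-1

Start at x=1: 1 → 3 → 9 → 10 → 13 → 5 → 15 → … (one orbit).
The orbit structure of x ↦ 3x mod 17: 2 orbits of sizes [16, 1].
2 cycles on 17: each ℓ→(−1)^(ℓ−1), product (−1)^15 = -1.
Zolotarev: (3|17) = -1, matching the cycle-count sign.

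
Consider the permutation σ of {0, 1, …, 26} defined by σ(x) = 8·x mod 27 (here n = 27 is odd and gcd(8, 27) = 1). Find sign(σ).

-1

Orbit of 8 under x↦8x: [8, 10, 26, 19, 17, 1]… (length divides ord_27(8)).
Decompose π into cycles: lengths [6, 6, 6, 2, 2, 2, 2, 1] (8 cycles, including the fixed point 0).
n − c = 27 − 8 = 19; sign = (−1)^19 = -1.
Check: (8/27) = -1 by Zolotarev.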